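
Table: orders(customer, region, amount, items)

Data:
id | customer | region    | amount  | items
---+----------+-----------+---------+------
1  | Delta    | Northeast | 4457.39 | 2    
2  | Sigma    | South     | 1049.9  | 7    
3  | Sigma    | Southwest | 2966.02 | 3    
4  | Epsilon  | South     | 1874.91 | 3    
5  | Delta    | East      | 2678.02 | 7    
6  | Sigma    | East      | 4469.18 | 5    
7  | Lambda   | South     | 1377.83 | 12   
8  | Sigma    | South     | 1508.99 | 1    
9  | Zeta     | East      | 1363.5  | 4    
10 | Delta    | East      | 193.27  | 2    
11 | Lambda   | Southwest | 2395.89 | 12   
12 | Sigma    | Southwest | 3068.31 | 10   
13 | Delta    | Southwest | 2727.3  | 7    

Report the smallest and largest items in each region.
SELECT region, MIN(items), MAX(items)
FROM orders
GROUP BY region

Result:
  East: min=2, max=7
  Northeast: min=2, max=2
  South: min=1, max=12
  Southwest: min=3, max=12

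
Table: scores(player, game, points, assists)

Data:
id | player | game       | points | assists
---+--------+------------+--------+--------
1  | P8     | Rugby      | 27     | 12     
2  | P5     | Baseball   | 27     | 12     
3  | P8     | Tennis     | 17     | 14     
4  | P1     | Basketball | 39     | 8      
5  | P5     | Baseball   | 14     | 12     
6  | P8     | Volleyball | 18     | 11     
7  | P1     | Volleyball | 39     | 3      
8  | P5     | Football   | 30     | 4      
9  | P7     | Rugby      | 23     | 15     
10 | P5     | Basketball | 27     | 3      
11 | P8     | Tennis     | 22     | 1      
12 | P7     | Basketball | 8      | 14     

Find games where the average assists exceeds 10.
SELECT game, AVG(assists)
FROM scores
GROUP BY game
HAVING AVG(assists) > 10

Result:
  Baseball: avg=12.00
  Rugby: avg=13.50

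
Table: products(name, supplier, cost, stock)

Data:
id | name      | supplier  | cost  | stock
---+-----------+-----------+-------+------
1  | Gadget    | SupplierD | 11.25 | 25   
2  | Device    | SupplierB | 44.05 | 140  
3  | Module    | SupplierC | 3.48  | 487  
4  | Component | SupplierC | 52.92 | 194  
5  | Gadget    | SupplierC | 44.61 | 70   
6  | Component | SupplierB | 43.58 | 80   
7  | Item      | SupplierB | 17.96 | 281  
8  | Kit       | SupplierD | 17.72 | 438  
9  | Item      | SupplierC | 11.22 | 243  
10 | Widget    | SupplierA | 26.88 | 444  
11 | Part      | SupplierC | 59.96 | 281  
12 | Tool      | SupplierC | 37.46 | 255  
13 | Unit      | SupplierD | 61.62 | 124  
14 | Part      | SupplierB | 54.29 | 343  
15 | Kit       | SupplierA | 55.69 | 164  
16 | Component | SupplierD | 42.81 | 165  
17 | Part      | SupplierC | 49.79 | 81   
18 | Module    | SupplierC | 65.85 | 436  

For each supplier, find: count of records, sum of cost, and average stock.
SELECT supplier,
       COUNT(*) as cnt,
       SUM(cost) as total_cost,
       AVG(stock) as avg_stock
FROM products
GROUP BY supplier

Result:
  SupplierA: 2 records, 82.57 total cost, 304.00 avg stock
  SupplierB: 4 records, 159.88 total cost, 211.00 avg stock
  SupplierC: 8 records, 325.29 total cost, 255.88 avg stock
  SupplierD: 4 records, 133.40 total cost, 188.00 avg stock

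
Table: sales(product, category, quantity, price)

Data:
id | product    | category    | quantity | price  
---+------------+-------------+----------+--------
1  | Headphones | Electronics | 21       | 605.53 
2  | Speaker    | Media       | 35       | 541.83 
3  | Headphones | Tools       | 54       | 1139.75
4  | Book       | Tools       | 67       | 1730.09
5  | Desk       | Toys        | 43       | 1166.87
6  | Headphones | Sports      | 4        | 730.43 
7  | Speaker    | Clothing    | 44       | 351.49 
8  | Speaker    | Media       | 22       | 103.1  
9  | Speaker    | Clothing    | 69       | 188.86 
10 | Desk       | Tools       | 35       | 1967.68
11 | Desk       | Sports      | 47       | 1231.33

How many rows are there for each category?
SELECT category, COUNT(*) as count
FROM sales
GROUP BY category

Result:
  Clothing: 2
  Electronics: 1
  Media: 2
  Sports: 2
  Tools: 3
  Toys: 1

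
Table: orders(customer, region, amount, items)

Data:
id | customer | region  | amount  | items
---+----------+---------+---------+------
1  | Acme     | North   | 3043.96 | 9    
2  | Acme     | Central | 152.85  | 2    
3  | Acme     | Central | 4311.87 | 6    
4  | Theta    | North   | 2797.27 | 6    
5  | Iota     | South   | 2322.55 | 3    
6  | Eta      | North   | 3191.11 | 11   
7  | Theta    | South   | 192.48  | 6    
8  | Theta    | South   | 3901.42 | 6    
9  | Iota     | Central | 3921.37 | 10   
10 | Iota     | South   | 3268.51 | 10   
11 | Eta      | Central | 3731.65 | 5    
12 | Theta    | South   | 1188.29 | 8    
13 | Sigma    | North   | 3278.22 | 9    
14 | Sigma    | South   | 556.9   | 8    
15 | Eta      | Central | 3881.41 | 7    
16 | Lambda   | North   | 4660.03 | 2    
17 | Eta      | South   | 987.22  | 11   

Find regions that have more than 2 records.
SELECT region, COUNT(*) as cnt
FROM orders
GROUP BY region
HAVING COUNT(*) > 2

Result:
  Central: 5
  North: 5
  South: 7

Note: HAVING filters groups after aggregation, WHERE filters rows before.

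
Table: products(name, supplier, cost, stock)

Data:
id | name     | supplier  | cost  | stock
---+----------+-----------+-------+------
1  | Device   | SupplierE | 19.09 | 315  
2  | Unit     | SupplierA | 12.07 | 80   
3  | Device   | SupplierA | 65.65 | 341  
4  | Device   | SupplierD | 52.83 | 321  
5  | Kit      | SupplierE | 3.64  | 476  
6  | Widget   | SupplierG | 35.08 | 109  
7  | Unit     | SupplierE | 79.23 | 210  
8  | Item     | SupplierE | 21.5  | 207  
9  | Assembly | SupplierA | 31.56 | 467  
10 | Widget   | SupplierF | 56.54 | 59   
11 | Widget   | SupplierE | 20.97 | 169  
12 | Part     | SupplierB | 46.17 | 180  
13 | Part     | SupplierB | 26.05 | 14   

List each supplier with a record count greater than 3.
SELECT supplier, COUNT(*) as cnt
FROM products
GROUP BY supplier
HAVING COUNT(*) > 3

Result:
  SupplierE: 5

Note: HAVING filters groups after aggregation, WHERE filters rows before.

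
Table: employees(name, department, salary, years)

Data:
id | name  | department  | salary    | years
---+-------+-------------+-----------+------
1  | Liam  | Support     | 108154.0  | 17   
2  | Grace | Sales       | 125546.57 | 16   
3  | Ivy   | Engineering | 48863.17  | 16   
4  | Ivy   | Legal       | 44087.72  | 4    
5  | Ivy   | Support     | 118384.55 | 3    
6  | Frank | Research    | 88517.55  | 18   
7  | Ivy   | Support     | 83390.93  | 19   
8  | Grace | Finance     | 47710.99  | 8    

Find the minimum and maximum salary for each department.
SELECT department, MIN(salary), MAX(salary)
FROM employees
GROUP BY department

Result:
  Engineering: min=48863.17, max=48863.17
  Finance: min=47710.99, max=47710.99
  Legal: min=44087.72, max=44087.72
  Research: min=88517.55, max=88517.55
  Sales: min=125546.57, max=125546.57
  Support: min=83390.93, max=118384.55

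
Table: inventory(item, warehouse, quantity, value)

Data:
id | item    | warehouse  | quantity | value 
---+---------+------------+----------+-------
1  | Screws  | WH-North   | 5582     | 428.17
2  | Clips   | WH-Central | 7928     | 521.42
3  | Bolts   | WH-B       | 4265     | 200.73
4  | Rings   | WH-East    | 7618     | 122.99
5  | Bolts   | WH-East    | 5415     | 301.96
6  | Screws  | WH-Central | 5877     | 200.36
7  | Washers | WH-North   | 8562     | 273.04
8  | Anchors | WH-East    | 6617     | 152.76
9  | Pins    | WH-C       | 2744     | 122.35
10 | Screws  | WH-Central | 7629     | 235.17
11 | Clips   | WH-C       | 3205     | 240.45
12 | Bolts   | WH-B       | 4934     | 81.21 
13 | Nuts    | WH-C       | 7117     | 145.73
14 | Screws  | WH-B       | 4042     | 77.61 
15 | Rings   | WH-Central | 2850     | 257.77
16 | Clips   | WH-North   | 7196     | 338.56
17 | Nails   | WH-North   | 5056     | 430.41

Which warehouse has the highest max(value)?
SELECT warehouse, MAX(value) as val
FROM inventory
GROUP BY warehouse
ORDER BY val DESC
LIMIT 1

Result: WH-Central with max(value) = 521.42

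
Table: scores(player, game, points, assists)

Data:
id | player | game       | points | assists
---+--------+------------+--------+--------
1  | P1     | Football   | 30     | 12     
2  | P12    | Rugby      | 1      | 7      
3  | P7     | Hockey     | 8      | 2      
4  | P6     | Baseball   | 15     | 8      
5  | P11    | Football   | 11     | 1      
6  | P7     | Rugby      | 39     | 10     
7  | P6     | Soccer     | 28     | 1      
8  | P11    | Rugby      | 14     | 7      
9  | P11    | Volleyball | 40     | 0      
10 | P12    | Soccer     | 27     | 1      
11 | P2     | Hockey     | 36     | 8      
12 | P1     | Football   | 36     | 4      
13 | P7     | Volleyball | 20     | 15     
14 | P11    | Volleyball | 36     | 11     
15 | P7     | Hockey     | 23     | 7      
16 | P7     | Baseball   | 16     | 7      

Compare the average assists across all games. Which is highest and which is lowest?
SELECT game, AVG(assists)
FROM scores
GROUP BY game
ORDER BY AVG(assists)

All groups:
  Soccer: 1.00
  Football: 5.67
  Hockey: 5.67
  Baseball: 7.50
  Rugby: 8.00
  Volleyball: 8.67

Highest: Volleyball (8.67)
Lowest: Soccer (1.00)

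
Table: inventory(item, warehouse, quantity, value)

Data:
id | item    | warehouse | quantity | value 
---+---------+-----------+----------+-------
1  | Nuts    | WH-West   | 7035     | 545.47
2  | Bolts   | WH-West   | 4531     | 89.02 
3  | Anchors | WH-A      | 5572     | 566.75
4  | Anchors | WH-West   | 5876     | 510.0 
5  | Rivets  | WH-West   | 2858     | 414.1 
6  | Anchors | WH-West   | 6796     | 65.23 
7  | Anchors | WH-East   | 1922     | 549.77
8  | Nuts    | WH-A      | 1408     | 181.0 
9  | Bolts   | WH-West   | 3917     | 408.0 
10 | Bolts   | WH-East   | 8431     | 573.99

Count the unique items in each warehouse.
SELECT warehouse, COUNT(DISTINCT item)
FROM inventory
GROUP BY warehouse

Result:
  WH-A: 2 distinct
  WH-East: 2 distinct
  WH-West: 4 distinct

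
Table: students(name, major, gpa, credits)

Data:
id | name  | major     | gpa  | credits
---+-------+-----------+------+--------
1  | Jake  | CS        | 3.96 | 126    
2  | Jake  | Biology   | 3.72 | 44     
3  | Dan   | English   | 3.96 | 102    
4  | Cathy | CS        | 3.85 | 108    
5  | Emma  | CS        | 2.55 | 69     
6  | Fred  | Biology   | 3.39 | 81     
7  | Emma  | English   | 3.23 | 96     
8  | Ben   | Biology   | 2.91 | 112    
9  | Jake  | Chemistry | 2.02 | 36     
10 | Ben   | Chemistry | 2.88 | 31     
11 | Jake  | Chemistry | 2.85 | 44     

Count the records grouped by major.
SELECT major, COUNT(*) as count
FROM students
GROUP BY major

Result:
  Biology: 3
  CS: 3
  Chemistry: 3
  English: 2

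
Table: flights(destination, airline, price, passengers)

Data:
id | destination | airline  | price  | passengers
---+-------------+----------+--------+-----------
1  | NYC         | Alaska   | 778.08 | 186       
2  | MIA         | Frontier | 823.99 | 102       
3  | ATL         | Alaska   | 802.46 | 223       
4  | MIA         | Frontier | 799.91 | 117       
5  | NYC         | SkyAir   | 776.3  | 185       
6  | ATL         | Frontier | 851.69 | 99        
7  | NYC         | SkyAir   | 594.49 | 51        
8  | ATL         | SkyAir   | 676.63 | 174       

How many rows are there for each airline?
SELECT airline, COUNT(*) as count
FROM flights
GROUP BY airline

Result:
  Alaska: 2
  Frontier: 3
  SkyAir: 3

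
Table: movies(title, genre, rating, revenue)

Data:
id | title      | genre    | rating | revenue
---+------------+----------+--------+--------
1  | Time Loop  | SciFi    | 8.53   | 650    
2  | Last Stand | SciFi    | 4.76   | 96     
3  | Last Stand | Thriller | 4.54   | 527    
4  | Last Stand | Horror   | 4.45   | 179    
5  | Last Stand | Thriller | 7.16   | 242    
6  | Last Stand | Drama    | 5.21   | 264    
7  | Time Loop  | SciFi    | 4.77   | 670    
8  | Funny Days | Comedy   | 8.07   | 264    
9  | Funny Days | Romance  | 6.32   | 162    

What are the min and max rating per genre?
SELECT genre, MIN(rating), MAX(rating)
FROM movies
GROUP BY genre

Result:
  Comedy: min=8.07, max=8.07
  Drama: min=5.21, max=5.21
  Horror: min=4.45, max=4.45
  Romance: min=6.32, max=6.32
  SciFi: min=4.76, max=8.53
  Thriller: min=4.54, max=7.16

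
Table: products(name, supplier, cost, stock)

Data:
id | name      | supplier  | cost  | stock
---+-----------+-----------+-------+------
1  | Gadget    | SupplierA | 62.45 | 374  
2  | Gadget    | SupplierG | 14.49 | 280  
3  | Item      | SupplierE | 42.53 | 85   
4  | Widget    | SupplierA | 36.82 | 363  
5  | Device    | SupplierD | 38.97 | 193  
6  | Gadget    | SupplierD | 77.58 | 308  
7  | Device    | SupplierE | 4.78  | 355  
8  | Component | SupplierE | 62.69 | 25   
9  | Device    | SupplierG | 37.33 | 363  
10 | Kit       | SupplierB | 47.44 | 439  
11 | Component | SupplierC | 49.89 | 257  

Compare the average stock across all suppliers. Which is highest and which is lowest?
SELECT supplier, AVG(stock)
FROM products
GROUP BY supplier
ORDER BY AVG(stock)

All groups:
  SupplierE: 155.00
  SupplierD: 250.50
  SupplierC: 257.00
  SupplierG: 321.50
  SupplierA: 368.50
  SupplierB: 439.00

Highest: SupplierB (439.00)
Lowest: SupplierE (155.00)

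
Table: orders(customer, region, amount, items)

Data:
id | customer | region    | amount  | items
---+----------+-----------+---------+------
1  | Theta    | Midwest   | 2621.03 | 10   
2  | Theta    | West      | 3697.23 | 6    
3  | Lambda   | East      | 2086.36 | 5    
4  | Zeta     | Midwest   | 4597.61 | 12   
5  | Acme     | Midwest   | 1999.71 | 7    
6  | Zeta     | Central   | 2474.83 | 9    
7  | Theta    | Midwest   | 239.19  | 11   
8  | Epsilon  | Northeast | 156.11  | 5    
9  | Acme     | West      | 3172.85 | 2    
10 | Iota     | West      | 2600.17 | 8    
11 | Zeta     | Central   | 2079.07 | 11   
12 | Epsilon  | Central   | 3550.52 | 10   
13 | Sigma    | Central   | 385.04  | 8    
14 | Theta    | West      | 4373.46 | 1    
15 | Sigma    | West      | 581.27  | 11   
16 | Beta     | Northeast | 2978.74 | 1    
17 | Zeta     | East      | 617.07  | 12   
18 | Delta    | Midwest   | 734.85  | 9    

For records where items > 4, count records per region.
SELECT region, COUNT(*)
FROM orders
WHERE items > 4
GROUP BY region

Note: WHERE filters rows before grouping.

Result:
  Central: 4
  East: 2
  Midwest: 5
  Northeast: 1
  West: 3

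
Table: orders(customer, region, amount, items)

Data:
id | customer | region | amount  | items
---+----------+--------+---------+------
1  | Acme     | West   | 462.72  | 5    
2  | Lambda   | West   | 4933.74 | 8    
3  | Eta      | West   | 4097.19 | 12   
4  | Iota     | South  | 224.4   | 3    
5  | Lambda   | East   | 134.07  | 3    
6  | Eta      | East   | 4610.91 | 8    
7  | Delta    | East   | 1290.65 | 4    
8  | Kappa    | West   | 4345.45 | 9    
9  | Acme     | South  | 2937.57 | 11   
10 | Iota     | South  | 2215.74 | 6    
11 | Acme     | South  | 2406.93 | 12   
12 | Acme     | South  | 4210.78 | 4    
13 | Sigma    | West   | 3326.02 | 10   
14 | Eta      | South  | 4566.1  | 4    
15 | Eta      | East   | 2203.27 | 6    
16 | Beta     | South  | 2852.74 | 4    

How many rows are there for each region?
SELECT region, COUNT(*) as count
FROM orders
GROUP BY region

Result:
  East: 4
  South: 7
  West: 5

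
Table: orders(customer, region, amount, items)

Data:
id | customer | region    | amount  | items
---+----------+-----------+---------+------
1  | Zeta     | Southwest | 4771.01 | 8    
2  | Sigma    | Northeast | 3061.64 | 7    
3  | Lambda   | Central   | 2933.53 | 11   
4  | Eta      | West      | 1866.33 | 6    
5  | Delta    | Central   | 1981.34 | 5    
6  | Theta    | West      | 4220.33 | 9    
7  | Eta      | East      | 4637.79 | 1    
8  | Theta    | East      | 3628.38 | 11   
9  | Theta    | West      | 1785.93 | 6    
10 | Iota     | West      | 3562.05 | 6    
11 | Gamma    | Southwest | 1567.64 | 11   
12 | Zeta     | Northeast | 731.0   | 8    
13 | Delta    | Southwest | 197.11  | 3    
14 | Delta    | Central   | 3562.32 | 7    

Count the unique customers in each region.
SELECT region, COUNT(DISTINCT customer)
FROM orders
GROUP BY region

Result:
  Central: 2 distinct
  East: 2 distinct
  Northeast: 2 distinct
  Southwest: 3 distinct
  West: 3 distinct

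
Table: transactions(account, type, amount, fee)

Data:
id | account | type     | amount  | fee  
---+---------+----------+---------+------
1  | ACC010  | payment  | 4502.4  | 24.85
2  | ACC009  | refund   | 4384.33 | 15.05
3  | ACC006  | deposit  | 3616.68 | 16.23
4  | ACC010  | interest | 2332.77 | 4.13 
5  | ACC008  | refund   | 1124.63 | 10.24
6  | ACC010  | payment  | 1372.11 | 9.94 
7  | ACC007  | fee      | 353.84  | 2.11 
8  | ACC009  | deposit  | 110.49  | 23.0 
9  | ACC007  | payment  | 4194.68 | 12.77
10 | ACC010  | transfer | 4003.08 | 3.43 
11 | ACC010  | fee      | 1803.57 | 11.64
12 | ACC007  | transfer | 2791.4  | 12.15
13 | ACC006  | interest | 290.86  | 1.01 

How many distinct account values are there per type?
SELECT type, COUNT(DISTINCT account)
FROM transactions
GROUP BY type

Result:
  deposit: 2 distinct
  fee: 2 distinct
  interest: 2 distinct
  payment: 2 distinct
  refund: 2 distinct
  transfer: 2 distinct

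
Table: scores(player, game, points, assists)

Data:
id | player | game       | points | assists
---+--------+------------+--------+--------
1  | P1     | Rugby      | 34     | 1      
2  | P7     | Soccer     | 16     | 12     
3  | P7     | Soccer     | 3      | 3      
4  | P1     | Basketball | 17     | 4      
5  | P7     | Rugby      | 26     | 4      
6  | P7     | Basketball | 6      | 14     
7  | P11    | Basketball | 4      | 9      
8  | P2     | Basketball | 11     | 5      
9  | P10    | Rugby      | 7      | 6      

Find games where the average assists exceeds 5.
SELECT game, AVG(assists)
FROM scores
GROUP BY game
HAVING AVG(assists) > 5

Result:
  Basketball: avg=8.00
  Soccer: avg=7.50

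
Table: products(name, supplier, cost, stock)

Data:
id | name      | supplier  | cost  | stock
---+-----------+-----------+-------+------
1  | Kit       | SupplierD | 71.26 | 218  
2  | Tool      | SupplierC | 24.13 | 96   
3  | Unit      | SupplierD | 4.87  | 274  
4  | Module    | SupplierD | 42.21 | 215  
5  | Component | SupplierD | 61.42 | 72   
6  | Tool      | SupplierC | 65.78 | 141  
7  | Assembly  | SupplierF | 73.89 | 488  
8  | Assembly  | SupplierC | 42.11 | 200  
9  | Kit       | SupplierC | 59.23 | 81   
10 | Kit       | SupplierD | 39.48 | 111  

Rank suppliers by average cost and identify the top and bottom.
SELECT supplier, AVG(cost)
FROM products
GROUP BY supplier
ORDER BY AVG(cost)

All groups:
  SupplierD: 43.85
  SupplierC: 47.81
  SupplierF: 73.89

Highest: SupplierF (73.89)
Lowest: SupplierD (43.85)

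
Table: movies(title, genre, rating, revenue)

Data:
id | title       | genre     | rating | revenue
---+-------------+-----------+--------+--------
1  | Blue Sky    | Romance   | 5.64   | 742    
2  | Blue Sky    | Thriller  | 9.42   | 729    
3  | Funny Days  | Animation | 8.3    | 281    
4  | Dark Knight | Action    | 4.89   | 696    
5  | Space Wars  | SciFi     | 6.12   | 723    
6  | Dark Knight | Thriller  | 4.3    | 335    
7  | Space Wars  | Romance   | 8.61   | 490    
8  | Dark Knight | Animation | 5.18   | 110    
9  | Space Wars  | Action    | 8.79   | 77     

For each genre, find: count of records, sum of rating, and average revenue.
SELECT genre,
       COUNT(*) as cnt,
       SUM(rating) as total_rating,
       AVG(revenue) as avg_revenue
FROM movies
GROUP BY genre

Result:
  Action: 2 records, 13.68 total rating, 386.50 avg revenue
  Animation: 2 records, 13.48 total rating, 195.50 avg revenue
  Romance: 2 records, 14.25 total rating, 616.00 avg revenue
  SciFi: 1 records, 6.12 total rating, 723.00 avg revenue
  Thriller: 2 records, 13.72 total rating, 532.00 avg revenue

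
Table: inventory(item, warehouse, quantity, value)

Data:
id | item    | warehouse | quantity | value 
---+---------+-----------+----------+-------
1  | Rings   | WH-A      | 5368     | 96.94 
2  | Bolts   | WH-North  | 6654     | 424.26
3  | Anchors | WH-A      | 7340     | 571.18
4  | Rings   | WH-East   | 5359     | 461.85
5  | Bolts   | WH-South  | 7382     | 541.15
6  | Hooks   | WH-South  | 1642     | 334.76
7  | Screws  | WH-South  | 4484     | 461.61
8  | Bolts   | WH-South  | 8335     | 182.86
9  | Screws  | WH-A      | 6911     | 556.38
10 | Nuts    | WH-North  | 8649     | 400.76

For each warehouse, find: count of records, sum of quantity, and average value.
SELECT warehouse,
       COUNT(*) as cnt,
       SUM(quantity) as total_quantity,
       AVG(value) as avg_value
FROM inventory
GROUP BY warehouse

Result:
  WH-A: 3 records, 19619 total quantity, 408.17 avg value
  WH-East: 1 records, 5359 total quantity, 461.85 avg value
  WH-North: 2 records, 15303 total quantity, 412.51 avg value
  WH-South: 4 records, 21843 total quantity, 380.10 avg value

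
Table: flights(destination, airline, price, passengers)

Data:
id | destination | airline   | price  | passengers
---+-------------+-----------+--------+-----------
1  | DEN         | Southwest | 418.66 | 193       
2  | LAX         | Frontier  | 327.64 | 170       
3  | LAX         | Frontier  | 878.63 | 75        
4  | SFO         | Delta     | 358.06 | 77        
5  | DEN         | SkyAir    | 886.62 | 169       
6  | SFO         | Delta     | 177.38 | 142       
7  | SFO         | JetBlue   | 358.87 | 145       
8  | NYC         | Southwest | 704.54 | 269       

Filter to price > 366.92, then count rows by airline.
SELECT airline, COUNT(*)
FROM flights
WHERE price > 366.92
GROUP BY airline

Note: WHERE filters rows before grouping.

Result:
  Frontier: 1
  SkyAir: 1
  Southwest: 2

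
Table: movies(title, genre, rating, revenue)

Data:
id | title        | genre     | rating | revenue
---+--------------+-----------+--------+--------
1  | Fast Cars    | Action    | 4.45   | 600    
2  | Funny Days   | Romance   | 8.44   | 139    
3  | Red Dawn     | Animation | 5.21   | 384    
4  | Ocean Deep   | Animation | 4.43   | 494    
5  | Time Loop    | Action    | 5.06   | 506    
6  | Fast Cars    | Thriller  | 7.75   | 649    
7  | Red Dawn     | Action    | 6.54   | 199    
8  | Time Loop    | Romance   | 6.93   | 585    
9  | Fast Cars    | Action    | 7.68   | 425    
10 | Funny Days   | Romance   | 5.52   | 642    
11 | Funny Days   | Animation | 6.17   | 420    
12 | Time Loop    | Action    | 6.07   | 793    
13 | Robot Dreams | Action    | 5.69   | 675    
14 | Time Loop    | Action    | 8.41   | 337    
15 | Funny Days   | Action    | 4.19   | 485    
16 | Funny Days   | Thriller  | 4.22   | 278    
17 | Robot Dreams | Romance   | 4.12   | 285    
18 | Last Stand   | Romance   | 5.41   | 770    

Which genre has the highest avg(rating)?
SELECT genre, AVG(rating) as val
FROM movies
GROUP BY genre
ORDER BY val DESC
LIMIT 1

Result: Romance with avg(rating) = 6.08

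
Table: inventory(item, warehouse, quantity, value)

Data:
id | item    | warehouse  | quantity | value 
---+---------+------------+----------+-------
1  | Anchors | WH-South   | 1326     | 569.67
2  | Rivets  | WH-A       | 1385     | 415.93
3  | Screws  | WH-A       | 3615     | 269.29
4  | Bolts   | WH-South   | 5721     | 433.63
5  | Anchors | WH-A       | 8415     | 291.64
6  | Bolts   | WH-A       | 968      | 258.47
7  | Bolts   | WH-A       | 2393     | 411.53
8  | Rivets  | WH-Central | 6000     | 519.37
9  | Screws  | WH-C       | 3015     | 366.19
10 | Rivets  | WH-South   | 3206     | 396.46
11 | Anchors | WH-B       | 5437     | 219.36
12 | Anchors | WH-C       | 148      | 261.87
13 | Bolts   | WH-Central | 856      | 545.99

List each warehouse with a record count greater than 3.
SELECT warehouse, COUNT(*) as cnt
FROM inventory
GROUP BY warehouse
HAVING COUNT(*) > 3

Result:
  WH-A: 5

Note: HAVING filters groups after aggregation, WHERE filters rows before.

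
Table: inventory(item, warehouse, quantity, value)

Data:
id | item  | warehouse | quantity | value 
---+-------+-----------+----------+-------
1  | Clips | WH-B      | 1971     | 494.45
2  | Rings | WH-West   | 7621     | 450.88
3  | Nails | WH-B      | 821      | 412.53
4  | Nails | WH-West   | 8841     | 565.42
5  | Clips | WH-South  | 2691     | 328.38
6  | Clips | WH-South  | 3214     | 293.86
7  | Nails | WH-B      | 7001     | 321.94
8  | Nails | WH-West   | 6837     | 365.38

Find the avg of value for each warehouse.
SELECT warehouse, AVG(value) as result
FROM inventory
GROUP BY warehouse

Result:
  WH-B: 409.64
  WH-South: 311.12
  WH-West: 460.56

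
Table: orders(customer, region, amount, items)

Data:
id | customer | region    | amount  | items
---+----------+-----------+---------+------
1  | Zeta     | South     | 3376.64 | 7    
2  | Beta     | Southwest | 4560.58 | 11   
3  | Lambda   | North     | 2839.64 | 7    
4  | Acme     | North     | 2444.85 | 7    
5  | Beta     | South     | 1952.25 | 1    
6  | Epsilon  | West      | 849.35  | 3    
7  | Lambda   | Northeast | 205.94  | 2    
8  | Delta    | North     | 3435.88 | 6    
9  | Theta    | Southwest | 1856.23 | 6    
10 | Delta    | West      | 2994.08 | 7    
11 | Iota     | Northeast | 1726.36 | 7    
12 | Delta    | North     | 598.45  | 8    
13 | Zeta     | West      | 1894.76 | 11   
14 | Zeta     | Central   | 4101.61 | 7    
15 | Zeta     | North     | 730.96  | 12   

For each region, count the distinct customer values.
SELECT region, COUNT(DISTINCT customer)
FROM orders
GROUP BY region

Result:
  Central: 1 distinct
  North: 4 distinct
  Northeast: 2 distinct
  South: 2 distinct
  Southwest: 2 distinct
  West: 3 distinct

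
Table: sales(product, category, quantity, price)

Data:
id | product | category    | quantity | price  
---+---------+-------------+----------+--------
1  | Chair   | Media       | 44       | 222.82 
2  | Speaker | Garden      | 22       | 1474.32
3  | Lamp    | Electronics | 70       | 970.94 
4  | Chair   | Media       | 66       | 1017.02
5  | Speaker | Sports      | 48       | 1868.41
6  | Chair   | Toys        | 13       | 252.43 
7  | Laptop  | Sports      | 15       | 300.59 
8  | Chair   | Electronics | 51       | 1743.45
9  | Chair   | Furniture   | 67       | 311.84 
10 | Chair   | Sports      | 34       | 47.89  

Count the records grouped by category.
SELECT category, COUNT(*) as count
FROM sales
GROUP BY category

Result:
  Electronics: 2
  Furniture: 1
  Garden: 1
  Media: 2
  Sports: 3
  Toys: 1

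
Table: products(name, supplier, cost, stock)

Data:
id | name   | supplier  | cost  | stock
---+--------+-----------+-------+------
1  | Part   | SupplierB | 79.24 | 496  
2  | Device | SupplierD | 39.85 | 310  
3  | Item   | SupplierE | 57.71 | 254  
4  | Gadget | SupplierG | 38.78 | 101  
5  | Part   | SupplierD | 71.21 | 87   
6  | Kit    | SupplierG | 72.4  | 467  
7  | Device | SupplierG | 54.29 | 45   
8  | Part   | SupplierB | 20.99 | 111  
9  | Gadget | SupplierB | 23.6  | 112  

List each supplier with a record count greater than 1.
SELECT supplier, COUNT(*) as cnt
FROM products
GROUP BY supplier
HAVING COUNT(*) > 1

Result:
  SupplierB: 3
  SupplierD: 2
  SupplierG: 3

Note: HAVING filters groups after aggregation, WHERE filters rows before.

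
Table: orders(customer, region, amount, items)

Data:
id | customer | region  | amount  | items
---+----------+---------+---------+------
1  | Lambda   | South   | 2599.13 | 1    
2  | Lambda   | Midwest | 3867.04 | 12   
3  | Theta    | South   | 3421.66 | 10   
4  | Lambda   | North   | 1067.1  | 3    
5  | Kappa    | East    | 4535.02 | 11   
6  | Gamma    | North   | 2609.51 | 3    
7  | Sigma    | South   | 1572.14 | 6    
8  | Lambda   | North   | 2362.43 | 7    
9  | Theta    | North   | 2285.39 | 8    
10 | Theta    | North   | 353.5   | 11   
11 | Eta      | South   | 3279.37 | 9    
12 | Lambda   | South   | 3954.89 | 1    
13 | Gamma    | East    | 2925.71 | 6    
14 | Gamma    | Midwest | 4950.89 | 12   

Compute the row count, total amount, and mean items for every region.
SELECT region,
       COUNT(*) as cnt,
       SUM(amount) as total_amount,
       AVG(items) as avg_items
FROM orders
GROUP BY region

Result:
  East: 2 records, 7460.73 total amount, 8.50 avg items
  Midwest: 2 records, 8817.93 total amount, 12.00 avg items
  North: 5 records, 8677.93 total amount, 6.40 avg items
  South: 5 records, 14827.19 total amount, 5.40 avg items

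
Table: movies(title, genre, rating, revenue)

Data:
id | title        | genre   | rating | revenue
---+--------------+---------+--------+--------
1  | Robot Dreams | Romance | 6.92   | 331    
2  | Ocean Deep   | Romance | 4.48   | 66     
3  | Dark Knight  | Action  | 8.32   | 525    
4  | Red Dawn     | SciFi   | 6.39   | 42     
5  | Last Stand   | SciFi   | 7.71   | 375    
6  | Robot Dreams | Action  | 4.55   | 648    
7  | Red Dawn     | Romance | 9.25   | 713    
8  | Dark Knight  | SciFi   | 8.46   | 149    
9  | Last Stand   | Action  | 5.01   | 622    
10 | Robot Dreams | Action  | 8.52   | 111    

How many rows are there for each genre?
SELECT genre, COUNT(*) as count
FROM movies
GROUP BY genre

Result:
  Action: 4
  Romance: 3
  SciFi: 3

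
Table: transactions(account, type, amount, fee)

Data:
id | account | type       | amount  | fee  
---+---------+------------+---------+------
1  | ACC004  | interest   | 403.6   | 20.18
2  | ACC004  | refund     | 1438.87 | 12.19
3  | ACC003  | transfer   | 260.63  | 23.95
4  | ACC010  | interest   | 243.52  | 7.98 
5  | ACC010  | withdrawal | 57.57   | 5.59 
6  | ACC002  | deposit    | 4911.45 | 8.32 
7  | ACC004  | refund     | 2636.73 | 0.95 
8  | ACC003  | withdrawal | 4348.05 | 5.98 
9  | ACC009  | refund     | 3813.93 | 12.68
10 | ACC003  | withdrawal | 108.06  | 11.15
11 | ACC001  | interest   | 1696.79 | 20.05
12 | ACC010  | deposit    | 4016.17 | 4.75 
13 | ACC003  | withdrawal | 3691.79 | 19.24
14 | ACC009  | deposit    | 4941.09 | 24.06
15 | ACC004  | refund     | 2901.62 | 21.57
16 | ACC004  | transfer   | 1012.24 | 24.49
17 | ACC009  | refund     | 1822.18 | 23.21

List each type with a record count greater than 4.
SELECT type, COUNT(*) as cnt
FROM transactions
GROUP BY type
HAVING COUNT(*) > 4

Result:
  refund: 5

Note: HAVING filters groups after aggregation, WHERE filters rows before.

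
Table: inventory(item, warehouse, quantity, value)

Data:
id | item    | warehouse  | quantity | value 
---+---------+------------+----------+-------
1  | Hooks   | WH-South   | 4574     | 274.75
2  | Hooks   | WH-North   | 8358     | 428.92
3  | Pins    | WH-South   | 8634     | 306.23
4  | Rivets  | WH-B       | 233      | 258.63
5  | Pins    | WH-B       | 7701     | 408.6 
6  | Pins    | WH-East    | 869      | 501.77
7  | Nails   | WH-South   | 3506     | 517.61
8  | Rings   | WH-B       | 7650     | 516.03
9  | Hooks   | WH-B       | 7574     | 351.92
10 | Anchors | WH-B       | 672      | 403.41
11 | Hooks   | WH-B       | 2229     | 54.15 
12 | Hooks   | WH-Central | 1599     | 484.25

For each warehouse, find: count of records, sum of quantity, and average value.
SELECT warehouse,
       COUNT(*) as cnt,
       SUM(quantity) as total_quantity,
       AVG(value) as avg_value
FROM inventory
GROUP BY warehouse

Result:
  WH-B: 6 records, 26059 total quantity, 332.12 avg value
  WH-Central: 1 records, 1599 total quantity, 484.25 avg value
  WH-East: 1 records, 869 total quantity, 501.77 avg value
  WH-North: 1 records, 8358 total quantity, 428.92 avg value
  WH-South: 3 records, 16714 total quantity, 366.20 avg value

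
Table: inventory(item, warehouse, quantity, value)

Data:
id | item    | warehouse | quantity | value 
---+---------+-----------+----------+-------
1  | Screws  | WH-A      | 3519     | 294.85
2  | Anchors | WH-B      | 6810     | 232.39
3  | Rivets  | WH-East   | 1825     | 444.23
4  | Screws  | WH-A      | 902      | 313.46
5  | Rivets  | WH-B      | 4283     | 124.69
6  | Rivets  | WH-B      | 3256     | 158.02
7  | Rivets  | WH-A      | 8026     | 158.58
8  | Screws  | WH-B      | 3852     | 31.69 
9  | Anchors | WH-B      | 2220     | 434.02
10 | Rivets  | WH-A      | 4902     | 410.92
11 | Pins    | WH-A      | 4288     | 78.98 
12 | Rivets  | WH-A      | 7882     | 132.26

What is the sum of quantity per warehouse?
SELECT warehouse, SUM(quantity) as result
FROM inventory
GROUP BY warehouse

Result:
  WH-A: 29519
  WH-B: 20421
  WH-East: 1825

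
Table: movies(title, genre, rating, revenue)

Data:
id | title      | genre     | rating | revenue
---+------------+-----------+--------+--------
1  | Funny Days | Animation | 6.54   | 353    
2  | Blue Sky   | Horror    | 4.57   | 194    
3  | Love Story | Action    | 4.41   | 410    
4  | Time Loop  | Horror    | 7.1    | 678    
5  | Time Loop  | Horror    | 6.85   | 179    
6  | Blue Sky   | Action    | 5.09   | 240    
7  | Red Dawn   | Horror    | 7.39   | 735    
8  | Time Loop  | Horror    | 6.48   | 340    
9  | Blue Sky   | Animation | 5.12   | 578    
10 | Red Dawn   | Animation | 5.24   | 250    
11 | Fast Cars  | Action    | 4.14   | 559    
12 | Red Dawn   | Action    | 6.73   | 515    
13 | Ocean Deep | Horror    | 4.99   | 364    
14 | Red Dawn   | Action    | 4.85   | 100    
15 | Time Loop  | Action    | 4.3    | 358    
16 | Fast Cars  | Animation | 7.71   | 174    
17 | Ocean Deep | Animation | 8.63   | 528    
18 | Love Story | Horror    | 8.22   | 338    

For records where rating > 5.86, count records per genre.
SELECT genre, COUNT(*)
FROM movies
WHERE rating > 5.86
GROUP BY genre

Note: WHERE filters rows before grouping.

Result:
  Action: 1
  Animation: 3
  Horror: 5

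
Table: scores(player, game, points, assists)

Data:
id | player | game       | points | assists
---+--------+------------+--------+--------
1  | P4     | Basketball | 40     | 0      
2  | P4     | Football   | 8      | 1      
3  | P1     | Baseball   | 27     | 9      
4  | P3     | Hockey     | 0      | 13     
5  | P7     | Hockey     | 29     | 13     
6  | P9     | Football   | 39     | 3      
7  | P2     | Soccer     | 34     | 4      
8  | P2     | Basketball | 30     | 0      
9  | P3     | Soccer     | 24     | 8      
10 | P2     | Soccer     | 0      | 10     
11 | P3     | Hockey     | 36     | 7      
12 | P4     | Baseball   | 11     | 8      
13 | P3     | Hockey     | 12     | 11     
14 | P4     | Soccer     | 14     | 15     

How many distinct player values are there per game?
SELECT game, COUNT(DISTINCT player)
FROM scores
GROUP BY game

Result:
  Baseball: 2 distinct
  Basketball: 2 distinct
  Football: 2 distinct
  Hockey: 2 distinct
  Soccer: 3 distinct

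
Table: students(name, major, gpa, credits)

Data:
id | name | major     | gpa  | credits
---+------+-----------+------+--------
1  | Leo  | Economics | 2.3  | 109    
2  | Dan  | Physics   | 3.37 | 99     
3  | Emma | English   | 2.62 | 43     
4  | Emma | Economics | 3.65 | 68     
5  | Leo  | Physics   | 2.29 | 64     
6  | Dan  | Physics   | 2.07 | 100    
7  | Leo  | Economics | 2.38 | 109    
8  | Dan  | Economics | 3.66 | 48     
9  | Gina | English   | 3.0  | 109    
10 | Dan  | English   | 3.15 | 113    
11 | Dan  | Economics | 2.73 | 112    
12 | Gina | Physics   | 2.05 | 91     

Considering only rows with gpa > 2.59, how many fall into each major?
SELECT major, COUNT(*)
FROM students
WHERE gpa > 2.59
GROUP BY major

Note: WHERE filters rows before grouping.

Result:
  Economics: 3
  English: 3
  Physics: 1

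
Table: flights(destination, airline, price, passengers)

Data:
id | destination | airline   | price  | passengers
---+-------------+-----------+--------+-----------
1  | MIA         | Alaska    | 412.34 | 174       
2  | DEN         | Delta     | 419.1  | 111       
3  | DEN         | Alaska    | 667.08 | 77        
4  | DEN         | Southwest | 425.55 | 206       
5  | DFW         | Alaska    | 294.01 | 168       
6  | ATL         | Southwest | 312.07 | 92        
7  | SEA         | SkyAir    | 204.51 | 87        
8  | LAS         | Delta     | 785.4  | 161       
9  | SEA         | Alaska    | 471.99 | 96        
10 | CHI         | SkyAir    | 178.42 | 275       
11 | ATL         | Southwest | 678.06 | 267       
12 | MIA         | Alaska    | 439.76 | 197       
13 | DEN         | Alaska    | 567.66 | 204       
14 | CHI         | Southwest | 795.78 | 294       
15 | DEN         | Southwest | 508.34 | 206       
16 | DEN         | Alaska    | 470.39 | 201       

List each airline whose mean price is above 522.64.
SELECT airline, AVG(price)
FROM flights
GROUP BY airline
HAVING AVG(price) > 522.64

Result:
  Delta: avg=602.25
  Southwest: avg=543.96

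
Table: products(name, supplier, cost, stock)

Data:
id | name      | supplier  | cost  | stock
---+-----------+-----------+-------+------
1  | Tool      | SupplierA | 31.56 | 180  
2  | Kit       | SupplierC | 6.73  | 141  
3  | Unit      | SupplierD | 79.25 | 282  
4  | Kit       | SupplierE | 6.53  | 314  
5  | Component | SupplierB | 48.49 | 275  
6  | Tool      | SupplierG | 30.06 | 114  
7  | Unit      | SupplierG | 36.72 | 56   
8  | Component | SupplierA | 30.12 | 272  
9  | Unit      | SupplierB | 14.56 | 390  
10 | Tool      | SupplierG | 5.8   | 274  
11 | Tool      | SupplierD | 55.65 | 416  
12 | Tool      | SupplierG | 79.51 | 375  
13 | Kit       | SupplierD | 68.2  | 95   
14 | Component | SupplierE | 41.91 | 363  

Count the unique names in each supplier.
SELECT supplier, COUNT(DISTINCT name)
FROM products
GROUP BY supplier

Result:
  SupplierA: 2 distinct
  SupplierB: 2 distinct
  SupplierC: 1 distinct
  SupplierD: 3 distinct
  SupplierE: 2 distinct
  SupplierG: 2 distinct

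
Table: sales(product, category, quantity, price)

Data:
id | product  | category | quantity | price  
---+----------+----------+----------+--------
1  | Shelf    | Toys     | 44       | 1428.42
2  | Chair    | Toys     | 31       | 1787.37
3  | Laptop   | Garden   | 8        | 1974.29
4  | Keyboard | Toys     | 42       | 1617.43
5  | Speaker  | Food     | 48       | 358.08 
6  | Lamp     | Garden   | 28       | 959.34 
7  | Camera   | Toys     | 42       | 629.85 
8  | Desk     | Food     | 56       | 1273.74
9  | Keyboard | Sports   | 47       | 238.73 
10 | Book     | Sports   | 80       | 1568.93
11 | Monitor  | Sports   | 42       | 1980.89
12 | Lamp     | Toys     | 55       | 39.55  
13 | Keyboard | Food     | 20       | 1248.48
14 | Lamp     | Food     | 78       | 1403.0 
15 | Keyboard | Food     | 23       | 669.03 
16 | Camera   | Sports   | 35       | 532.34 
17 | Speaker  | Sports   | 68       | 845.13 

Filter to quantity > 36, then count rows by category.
SELECT category, COUNT(*)
FROM sales
WHERE quantity > 36
GROUP BY category

Note: WHERE filters rows before grouping.

Result:
  Food: 3
  Sports: 4
  Toys: 4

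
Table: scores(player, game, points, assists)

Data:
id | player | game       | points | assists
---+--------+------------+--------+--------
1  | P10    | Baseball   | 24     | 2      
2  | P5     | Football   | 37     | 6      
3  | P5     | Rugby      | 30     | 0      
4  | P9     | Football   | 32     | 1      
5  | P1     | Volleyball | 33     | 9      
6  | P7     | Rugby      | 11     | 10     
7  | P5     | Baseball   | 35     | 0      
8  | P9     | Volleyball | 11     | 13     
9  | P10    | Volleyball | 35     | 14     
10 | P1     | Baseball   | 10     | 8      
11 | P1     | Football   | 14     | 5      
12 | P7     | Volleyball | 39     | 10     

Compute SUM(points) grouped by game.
SELECT game, SUM(points) as result
FROM scores
GROUP BY game

Result:
  Baseball: 69
  Football: 83
  Rugby: 41
  Volleyball: 118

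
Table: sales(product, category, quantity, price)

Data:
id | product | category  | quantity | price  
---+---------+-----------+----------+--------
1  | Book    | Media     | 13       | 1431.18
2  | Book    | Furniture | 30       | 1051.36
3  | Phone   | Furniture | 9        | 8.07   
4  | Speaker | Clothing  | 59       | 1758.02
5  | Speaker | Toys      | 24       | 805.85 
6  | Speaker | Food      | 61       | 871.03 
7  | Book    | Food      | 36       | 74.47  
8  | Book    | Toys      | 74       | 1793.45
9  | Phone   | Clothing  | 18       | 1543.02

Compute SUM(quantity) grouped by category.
SELECT category, SUM(quantity) as result
FROM sales
GROUP BY category

Result:
  Clothing: 77
  Food: 97
  Furniture: 39
  Media: 13
  Toys: 98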